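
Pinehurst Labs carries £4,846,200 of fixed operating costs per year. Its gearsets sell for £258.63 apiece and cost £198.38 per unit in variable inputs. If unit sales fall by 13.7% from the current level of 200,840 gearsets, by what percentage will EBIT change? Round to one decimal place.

Total contribution margin = 200,840 × £60.25 = £12,100,610.00.
Subtracting fixed costs: EBIT = £12,100,610.00 − £4,846,200 = £7,254,410.00.
So DOL = total CM / EBIT = £12,100,610.00 / £7,254,410.00 = 1.6680.
%ΔEBIT = DOL × %ΔSales = 1.6680 × -13.7% = -22.9%.

-22.9%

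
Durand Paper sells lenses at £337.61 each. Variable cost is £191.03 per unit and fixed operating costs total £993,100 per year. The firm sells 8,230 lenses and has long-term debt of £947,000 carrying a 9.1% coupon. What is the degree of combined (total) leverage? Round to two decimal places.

9.49

Contribution at this volume is 8,230 × £146.58 = £1,206,353.40.
Operating income = contribution − fixed costs = £1,206,353.40 − £993,100 = £213,253.40. Interest = £86,177.00, so EBIT − I = £127,076.40.
DCL = contribution ÷ (EBIT − I) = £1,206,353.40 ÷ £127,076.40 = 9.4931.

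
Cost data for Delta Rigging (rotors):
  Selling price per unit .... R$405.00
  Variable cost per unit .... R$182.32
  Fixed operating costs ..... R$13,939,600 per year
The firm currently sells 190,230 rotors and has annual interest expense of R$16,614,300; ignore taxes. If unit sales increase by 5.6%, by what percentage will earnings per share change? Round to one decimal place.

+20.1%

Total contribution margin = 190,230 × R$222.68 = R$42,360,416.40.
EBIT = R$42,360,416.40 − R$13,939,600 = R$28,420,816.40.
After interest of R$16,614,300.00, pre-tax earnings = R$11,806,516.40.
Degree of combined leverage = contribution ÷ (EBIT − I) = R$42,360,416.40 ÷ R$11,806,516.40 = 3.5879.
EPS therefore changes by 3.5879 × (+5.6%) = +20.1%.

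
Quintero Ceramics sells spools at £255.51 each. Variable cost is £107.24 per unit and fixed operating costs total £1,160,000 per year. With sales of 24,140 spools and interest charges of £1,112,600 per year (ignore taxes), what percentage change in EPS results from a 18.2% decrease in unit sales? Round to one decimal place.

Contribution at this volume is 24,140 × £148.27 = £3,579,237.80.
Operating income = contribution − fixed costs = £3,579,237.80 − £1,160,000 = £2,419,237.80.
Interest = £1,112,600.00, so EBIT − I = £1,306,637.80.
Degree of combined leverage = contribution ÷ (EBIT − I) = £3,579,237.80 ÷ £1,306,637.80 = 2.7393.
EPS therefore changes by 2.7393 × (-18.2%) = -49.9%.

-49.9%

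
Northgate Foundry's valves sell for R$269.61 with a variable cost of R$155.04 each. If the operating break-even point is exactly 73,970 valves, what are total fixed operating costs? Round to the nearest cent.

R$8,474,742.90

Unit CM = price − variable cost = R$269.61 − R$155.04 = R$114.57.
Since BE = FC / CM, FC = 73,970 × R$114.57 = R$8,474,742.90.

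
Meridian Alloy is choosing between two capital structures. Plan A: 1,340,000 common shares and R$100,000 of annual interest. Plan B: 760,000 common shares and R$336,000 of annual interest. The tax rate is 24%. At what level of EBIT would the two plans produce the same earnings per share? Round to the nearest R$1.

R$645,241

Set EPS_A = EPS_B: (EBIT − R$100,000)(1 − 0.24) ÷ 1,340,000 = (EBIT − R$336,000)(1 − 0.24) ÷ 760,000.
Cancelling (1 − t) and cross-multiplying: 760,000·(EBIT − 100,000) = 1,340,000·(EBIT − 336,000).
EBIT × (1,340,000 − 760,000) = 336,000 × 1,340,000 − 100,000 × 760,000 = 374,240,000,000, so EBIT = 374,240,000,000 ÷ 580,000 = 645,241.38.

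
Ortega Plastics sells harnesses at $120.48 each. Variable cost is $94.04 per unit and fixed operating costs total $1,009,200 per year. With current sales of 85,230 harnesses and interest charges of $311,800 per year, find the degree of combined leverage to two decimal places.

At 85,230 units, contribution = 85,230 × $26.44 = $2,253,481.20.
EBIT = $2,253,481.20 − $1,009,200 = $1,244,281.20. Interest = $311,800.00.
DOL = $2,253,481.20 ÷ $1,244,281.20 = 1.8111; DFL = $1,244,281.20 ÷ $932,481.20 = 1.3344.
Combined leverage = 1.8111 × 1.3344 = 2.4167.

2.42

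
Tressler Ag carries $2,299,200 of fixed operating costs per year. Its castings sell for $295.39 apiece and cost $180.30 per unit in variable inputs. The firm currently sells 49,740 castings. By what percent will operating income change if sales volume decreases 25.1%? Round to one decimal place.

-41.9%

At 49,740 units, contribution = 49,740 × $115.09 = $5,724,576.60.
EBIT = $5,724,576.60 − $2,299,200 = $3,425,376.60.
DOL = contribution ÷ EBIT = $5,724,576.60 ÷ $3,425,376.60 = 1.6712.
So EBIT moves 1.6712 × (-25.1%) = -41.9%.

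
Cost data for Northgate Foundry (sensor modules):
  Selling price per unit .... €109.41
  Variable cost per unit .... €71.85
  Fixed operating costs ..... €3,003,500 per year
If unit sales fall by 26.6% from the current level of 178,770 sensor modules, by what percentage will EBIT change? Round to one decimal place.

Contribution at this volume is 178,770 × €37.56 = €6,714,601.20.
Operating income = contribution − fixed costs = €6,714,601.20 − €3,003,500 = €3,711,101.20.
DOL = contribution ÷ EBIT = €6,714,601.20 ÷ €3,711,101.20 = 1.8093.
Operating income changes by 1.8093 × -26.6% = -48.1%.

-48.1%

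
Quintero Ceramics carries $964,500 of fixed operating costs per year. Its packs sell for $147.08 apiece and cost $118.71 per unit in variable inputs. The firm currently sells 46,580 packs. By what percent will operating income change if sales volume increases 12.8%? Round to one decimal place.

At 46,580 units, contribution = 46,580 × $28.37 = $1,321,474.60.
Operating income = contribution − fixed costs = $1,321,474.60 − $964,500 = $356,974.60.
Degree of operating leverage = $1,321,474.60 / $356,974.60 = 3.7019.
%ΔEBIT = DOL × %ΔSales = 3.7019 × +12.8% = +47.4%.

+47.4%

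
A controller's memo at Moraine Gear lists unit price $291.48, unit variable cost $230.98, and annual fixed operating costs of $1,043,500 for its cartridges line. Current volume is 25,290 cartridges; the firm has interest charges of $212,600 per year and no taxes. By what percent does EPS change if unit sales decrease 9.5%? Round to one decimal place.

-53.1%

At 25,290 units, contribution = 25,290 × $60.50 = $1,530,045.00.
Subtracting fixed costs: EBIT = $1,530,045.00 − $1,043,500 = $486,545.00.
Interest = $212,600.00, so EBIT − I = $273,945.00.
Degree of combined leverage = contribution ÷ (EBIT − I) = $1,530,045.00 ÷ $273,945.00 = 5.5852.
EPS therefore changes by 5.5852 × (-9.5%) = -53.1%.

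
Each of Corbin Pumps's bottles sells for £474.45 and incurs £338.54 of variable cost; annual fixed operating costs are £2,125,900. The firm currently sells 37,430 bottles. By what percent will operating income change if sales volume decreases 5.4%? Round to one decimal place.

-9.3%

Total contribution margin = 37,430 × £135.91 = £5,087,111.30.
Subtracting fixed costs: EBIT = £5,087,111.30 − £2,125,900 = £2,961,211.30.
DOL = contribution ÷ EBIT = £5,087,111.30 ÷ £2,961,211.30 = 1.7179.
So EBIT moves 1.7179 × (-5.4%) = -9.3%.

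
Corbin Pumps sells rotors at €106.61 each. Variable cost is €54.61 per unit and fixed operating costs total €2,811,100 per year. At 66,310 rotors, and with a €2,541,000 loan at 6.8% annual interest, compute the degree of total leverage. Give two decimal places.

Contribution at this volume is 66,310 × €52.00 = €3,448,120.00.
Operating income = contribution − fixed costs = €3,448,120.00 − €2,811,100 = €637,020.00. Interest = €172,788.00, so EBIT − I = €464,232.00.
Degree of total leverage = total CM / (EBIT − interest) = €3,448,120.00 / €464,232.00 = 7.4276.

7.43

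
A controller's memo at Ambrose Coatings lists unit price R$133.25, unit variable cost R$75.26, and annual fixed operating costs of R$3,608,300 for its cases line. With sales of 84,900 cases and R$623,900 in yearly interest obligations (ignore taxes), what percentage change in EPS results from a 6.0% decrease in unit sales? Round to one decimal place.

Contribution at this volume is 84,900 × R$57.99 = R$4,923,351.00.
Subtracting fixed costs: EBIT = R$4,923,351.00 − R$3,608,300 = R$1,315,051.00.
After interest of R$623,900.00, pre-tax earnings = R$691,151.00.
DCL = total CM / (EBIT − I) = R$4,923,351.00 / R$691,151.00 = 7.1234.
%ΔEPS = DCL × %ΔSales = 7.1234 × -6.0% = -42.7%.

-42.7%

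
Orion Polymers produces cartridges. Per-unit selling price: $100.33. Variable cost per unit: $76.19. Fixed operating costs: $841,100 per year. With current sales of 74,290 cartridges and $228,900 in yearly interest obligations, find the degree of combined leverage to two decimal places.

Contribution at this volume is 74,290 × $24.14 = $1,793,360.60.
Subtracting fixed costs: EBIT = $1,793,360.60 − $841,100 = $952,260.60. Interest = $228,900.00, so EBIT − I = $723,360.60.
Degree of total leverage = total CM / (EBIT − interest) = $1,793,360.60 / $723,360.60 = 2.4792.

2.48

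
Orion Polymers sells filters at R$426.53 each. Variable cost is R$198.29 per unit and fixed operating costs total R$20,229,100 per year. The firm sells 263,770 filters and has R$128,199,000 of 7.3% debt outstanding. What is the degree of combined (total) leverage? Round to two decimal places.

1.97

Contribution at this volume is 263,770 × R$228.24 = R$60,202,864.80.
EBIT = R$60,202,864.80 − R$20,229,100 = R$39,973,764.80. Interest = R$9,358,527.00.
DOL = R$60,202,864.80 ÷ R$39,973,764.80 = 1.5061; DFL = R$39,973,764.80 ÷ R$30,615,237.80 = 1.3057.
Combined leverage = 1.5061 × 1.3057 = 1.9665.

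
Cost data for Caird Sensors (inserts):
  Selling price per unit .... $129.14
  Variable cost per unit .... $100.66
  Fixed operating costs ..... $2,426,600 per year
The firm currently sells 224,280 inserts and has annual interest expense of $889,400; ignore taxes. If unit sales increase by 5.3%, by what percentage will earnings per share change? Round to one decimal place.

+11.0%

At 224,280 units, contribution = 224,280 × $28.48 = $6,387,494.40.
Operating income = contribution − fixed costs = $6,387,494.40 − $2,426,600 = $3,960,894.40.
Interest = $889,400.00, so EBIT − I = $3,071,494.40.
DCL = total CM / (EBIT − I) = $6,387,494.40 / $3,071,494.40 = 2.0796.
%ΔEPS = DCL × %ΔSales = 2.0796 × +5.3% = +11.0%.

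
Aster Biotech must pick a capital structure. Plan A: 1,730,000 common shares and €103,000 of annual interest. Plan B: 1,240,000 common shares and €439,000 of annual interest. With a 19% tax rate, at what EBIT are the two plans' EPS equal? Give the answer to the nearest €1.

Set EPS_A = EPS_B: (EBIT − €103,000)(1 − 0.19) ÷ 1,730,000 = (EBIT − €439,000)(1 − 0.19) ÷ 1,240,000.
Cancelling (1 − t) and cross-multiplying: 1,240,000·(EBIT − 103,000) = 1,730,000·(EBIT − 439,000).
Solving, EBIT = (439,000·1,730,000 − 103,000·1,240,000) / (1,730,000 − 1,240,000) = 631,750,000,000 / 490,000 = 1,289,285.71.

€1,289,286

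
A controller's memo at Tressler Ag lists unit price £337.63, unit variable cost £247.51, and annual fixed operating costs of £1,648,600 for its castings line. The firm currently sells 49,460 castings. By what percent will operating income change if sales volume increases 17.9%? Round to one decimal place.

Contribution at this volume is 49,460 × £90.12 = £4,457,335.20.
Subtracting fixed costs: EBIT = £4,457,335.20 − £1,648,600 = £2,808,735.20.
So DOL = total CM / EBIT = £4,457,335.20 / £2,808,735.20 = 1.5870.
Operating income changes by 1.5870 × +17.9% = +28.4%.

+28.4%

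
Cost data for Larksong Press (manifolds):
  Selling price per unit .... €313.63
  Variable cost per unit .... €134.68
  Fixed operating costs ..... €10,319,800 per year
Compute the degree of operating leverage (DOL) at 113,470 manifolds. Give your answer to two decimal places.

At 113,470 units, contribution = 113,470 × €178.95 = €20,305,456.50.
Operating income = contribution − fixed costs = €20,305,456.50 − €10,319,800 = €9,985,656.50.
So DOL = total CM / EBIT = €20,305,456.50 / €9,985,656.50 = 2.0335.

2.03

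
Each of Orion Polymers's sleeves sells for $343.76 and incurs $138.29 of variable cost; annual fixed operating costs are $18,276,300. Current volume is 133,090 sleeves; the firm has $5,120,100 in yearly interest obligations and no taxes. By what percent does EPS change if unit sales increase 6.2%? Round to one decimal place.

+42.9%

Total contribution margin = 133,090 × $205.47 = $27,346,002.30.
EBIT = $27,346,002.30 − $18,276,300 = $9,069,702.30.
Interest = $5,120,100.00, so EBIT − I = $3,949,602.30.
DCL = total CM / (EBIT − I) = $27,346,002.30 / $3,949,602.30 = 6.9237.
EPS therefore changes by 6.9237 × (+6.2%) = +42.9%.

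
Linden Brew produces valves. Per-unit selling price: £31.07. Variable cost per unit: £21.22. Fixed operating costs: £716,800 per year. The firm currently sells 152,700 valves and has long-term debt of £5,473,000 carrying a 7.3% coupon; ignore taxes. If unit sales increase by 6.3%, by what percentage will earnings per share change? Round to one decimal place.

At 152,700 units, contribution = 152,700 × £9.85 = £1,504,095.00.
EBIT = £1,504,095.00 − £716,800 = £787,295.00.
After interest of £399,529.00, pre-tax earnings = £387,766.00.
DCL = total CM / (EBIT − I) = £1,504,095.00 / £387,766.00 = 3.8789.
%ΔEPS = DCL × %ΔSales = 3.8789 × +6.3% = +24.4%.

+24.4%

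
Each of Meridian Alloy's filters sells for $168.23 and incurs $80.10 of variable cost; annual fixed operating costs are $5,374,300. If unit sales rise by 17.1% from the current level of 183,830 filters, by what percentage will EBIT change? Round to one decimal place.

At 183,830 units, contribution = 183,830 × $88.13 = $16,200,937.90.
EBIT = $16,200,937.90 − $5,374,300 = $10,826,637.90.
DOL = contribution ÷ EBIT = $16,200,937.90 ÷ $10,826,637.90 = 1.4964.
So EBIT moves 1.4964 × (+17.1%) = +25.6%.

+25.6%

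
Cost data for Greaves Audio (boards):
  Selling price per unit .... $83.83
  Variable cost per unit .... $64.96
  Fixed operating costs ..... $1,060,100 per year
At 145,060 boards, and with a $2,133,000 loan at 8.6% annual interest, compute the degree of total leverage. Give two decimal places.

Total contribution margin = 145,060 × $18.87 = $2,737,282.20.
EBIT = $2,737,282.20 − $1,060,100 = $1,677,182.20. Interest = $183,438.00, so EBIT − I = $1,493,744.20.
Degree of total leverage = total CM / (EBIT − interest) = $2,737,282.20 / $1,493,744.20 = 1.8325.

1.83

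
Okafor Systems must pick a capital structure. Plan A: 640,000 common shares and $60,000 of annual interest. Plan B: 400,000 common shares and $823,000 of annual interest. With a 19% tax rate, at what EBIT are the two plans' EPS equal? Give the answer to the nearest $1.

Set EPS_A = EPS_B: (EBIT − $60,000)(1 − 0.19) ÷ 640,000 = (EBIT − $823,000)(1 − 0.19) ÷ 400,000.
Cancelling (1 − t) and cross-multiplying: 400,000·(EBIT − 60,000) = 640,000·(EBIT − 823,000).
Solving, EBIT = (823,000·640,000 − 60,000·400,000) / (640,000 − 400,000) = 502,720,000,000 / 240,000 = 2,094,666.67.

$2,094,667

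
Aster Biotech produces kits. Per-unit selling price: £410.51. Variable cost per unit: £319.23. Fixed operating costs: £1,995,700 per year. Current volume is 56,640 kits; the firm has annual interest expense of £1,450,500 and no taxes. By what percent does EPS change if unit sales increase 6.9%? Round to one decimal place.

At 56,640 units, contribution = 56,640 × £91.28 = £5,170,099.20.
EBIT = £5,170,099.20 − £1,995,700 = £3,174,399.20.
After interest of £1,450,500.00, pre-tax earnings = £1,723,899.20.
Degree of combined leverage = contribution ÷ (EBIT − I) = £5,170,099.20 ÷ £1,723,899.20 = 2.9991.
EPS therefore changes by 2.9991 × (+6.9%) = +20.7%.

+20.7%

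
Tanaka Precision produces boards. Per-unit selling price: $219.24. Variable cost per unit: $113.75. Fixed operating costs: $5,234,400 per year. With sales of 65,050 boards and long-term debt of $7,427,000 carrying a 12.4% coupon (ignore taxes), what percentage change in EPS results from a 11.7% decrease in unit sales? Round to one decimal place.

Total contribution margin = 65,050 × $105.49 = $6,862,124.50.
Operating income = contribution − fixed costs = $6,862,124.50 − $5,234,400 = $1,627,724.50.
Interest = $920,948.00, so EBIT − I = $706,776.50.
Degree of combined leverage = contribution ÷ (EBIT − I) = $6,862,124.50 ÷ $706,776.50 = 9.7090.
%ΔEPS = DCL × %ΔSales = 9.7090 × -11.7% = -113.6%.

-113.6%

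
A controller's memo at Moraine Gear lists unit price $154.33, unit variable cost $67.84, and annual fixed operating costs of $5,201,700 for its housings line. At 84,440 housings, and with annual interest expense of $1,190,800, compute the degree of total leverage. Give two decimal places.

8.02

At 84,440 units, contribution = 84,440 × $86.49 = $7,303,215.60.
Operating income = contribution − fixed costs = $7,303,215.60 − $5,201,700 = $2,101,515.60. Interest = $1,190,800.00, so EBIT − I = $910,715.60.
DCL = contribution ÷ (EBIT − I) = $7,303,215.60 ÷ $910,715.60 = 8.0192.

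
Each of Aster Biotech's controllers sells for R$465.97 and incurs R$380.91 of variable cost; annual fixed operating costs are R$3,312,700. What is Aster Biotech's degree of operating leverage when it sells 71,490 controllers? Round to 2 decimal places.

Contribution at this volume is 71,490 × R$85.06 = R$6,080,939.40.
Subtracting fixed costs: EBIT = R$6,080,939.40 − R$3,312,700 = R$2,768,239.40.
Degree of operating leverage = R$6,080,939.40 / R$2,768,239.40 = 2.1967.

2.20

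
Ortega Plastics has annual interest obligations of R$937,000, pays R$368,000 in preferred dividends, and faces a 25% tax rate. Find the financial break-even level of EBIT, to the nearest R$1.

Preferred dividends are paid after tax, so their pre-tax equivalent is R$368,000 ÷ (1 − 0.25) = R$490,666.67.
EPS = 0 when EBIT covers interest plus the pre-tax preferred burden: R$937,000 + R$490,666.67 = R$1,427,666.67.

R$1,427,667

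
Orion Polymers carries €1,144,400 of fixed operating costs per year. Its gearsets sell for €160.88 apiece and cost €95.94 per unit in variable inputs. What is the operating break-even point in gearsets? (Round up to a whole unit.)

Each unit contributes €160.88 − €95.94 = €64.94.
Break-even Q = €1,144,400 / €64.94 = 17,622.42 → 17,623 gearsets.

17,623 gearsets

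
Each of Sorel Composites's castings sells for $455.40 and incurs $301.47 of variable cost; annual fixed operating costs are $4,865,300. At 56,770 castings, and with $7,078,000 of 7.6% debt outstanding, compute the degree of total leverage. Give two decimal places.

Total contribution margin = 56,770 × $153.93 = $8,738,606.10.
EBIT = $8,738,606.10 − $4,865,300 = $3,873,306.10. Interest = $537,928.00, so EBIT − I = $3,335,378.10.
Degree of total leverage = total CM / (EBIT − interest) = $8,738,606.10 / $3,335,378.10 = 2.6200.

2.62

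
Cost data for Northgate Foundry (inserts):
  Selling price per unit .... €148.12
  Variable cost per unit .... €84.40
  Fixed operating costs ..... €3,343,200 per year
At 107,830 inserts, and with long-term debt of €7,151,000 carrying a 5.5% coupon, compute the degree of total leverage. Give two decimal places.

2.19

At 107,830 units, contribution = 107,830 × €63.72 = €6,870,927.60.
Subtracting fixed costs: EBIT = €6,870,927.60 − €3,343,200 = €3,527,727.60. Interest = €393,305.00, so EBIT − I = €3,134,422.60.
Degree of total leverage = total CM / (EBIT − interest) = €6,870,927.60 / €3,134,422.60 = 2.1921.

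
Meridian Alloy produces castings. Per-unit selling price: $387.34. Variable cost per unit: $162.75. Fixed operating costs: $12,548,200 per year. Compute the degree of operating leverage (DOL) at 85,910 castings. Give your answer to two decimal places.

At 85,910 units, contribution = 85,910 × $224.59 = $19,294,526.90.
EBIT = $19,294,526.90 − $12,548,200 = $6,746,326.90.
DOL = contribution ÷ EBIT = $19,294,526.90 ÷ $6,746,326.90 = 2.8600.

2.86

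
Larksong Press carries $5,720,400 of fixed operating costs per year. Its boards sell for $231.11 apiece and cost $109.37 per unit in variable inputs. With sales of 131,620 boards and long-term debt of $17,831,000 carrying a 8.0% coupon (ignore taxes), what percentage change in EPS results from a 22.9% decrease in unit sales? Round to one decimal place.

At 131,620 units, contribution = 131,620 × $121.74 = $16,023,418.80.
Operating income = contribution − fixed costs = $16,023,418.80 − $5,720,400 = $10,303,018.80.
After interest of $1,426,480.00, pre-tax earnings = $8,876,538.80.
Degree of combined leverage = contribution ÷ (EBIT − I) = $16,023,418.80 ÷ $8,876,538.80 = 1.8051.
%ΔEPS = DCL × %ΔSales = 1.8051 × -22.9% = -41.3%.

-41.3%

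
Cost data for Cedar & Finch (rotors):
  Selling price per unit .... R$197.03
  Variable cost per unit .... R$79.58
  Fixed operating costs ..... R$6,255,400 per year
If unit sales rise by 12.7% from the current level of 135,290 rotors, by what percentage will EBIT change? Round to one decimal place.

Contribution at this volume is 135,290 × R$117.45 = R$15,889,810.50.
Subtracting fixed costs: EBIT = R$15,889,810.50 − R$6,255,400 = R$9,634,410.50.
Degree of operating leverage = R$15,889,810.50 / R$9,634,410.50 = 1.6493.
Operating income changes by 1.6493 × +12.7% = +20.9%.

+20.9%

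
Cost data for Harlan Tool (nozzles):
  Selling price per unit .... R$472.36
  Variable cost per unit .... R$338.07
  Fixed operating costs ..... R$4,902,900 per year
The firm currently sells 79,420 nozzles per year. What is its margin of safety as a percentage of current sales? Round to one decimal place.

54.0%

Contribution margin per unit = R$472.36 − R$338.07 = R$134.29. Break-even units = R$4,902,900 ÷ R$134.29 = 36,509.79; break-even revenue = 36,509.79 × R$472.36 = R$17,245,765.46.
Current sales = 79,420 × R$472.36 = R$37,514,831.20.
Margin of safety = (R$37,514,831.20 − R$17,245,765.46) ÷ R$37,514,831.20 = 54.0%.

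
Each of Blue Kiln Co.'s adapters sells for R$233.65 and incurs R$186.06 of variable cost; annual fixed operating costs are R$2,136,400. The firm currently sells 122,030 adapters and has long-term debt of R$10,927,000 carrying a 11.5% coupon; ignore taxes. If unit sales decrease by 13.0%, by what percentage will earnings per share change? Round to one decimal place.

Contribution at this volume is 122,030 × R$47.59 = R$5,807,407.70.
EBIT = R$5,807,407.70 − R$2,136,400 = R$3,671,007.70.
After interest of R$1,256,605.00, pre-tax earnings = R$2,414,402.70.
Degree of combined leverage = contribution ÷ (EBIT − I) = R$5,807,407.70 ÷ R$2,414,402.70 = 2.4053.
%ΔEPS = DCL × %ΔSales = 2.4053 × -13.0% = -31.3%.

-31.3%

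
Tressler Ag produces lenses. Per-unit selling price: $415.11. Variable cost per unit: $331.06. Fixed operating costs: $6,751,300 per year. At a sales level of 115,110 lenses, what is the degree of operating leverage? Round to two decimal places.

3.31

Contribution at this volume is 115,110 × $84.05 = $9,674,995.50.
Subtracting fixed costs: EBIT = $9,674,995.50 − $6,751,300 = $2,923,695.50.
Degree of operating leverage = $9,674,995.50 / $2,923,695.50 = 3.3092.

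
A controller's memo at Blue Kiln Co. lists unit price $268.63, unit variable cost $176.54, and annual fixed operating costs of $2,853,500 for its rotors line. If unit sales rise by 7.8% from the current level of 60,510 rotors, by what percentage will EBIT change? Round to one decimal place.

+16.0%

Contribution at this volume is 60,510 × $92.09 = $5,572,365.90.
Operating income = contribution − fixed costs = $5,572,365.90 − $2,853,500 = $2,718,865.90.
DOL = contribution ÷ EBIT = $5,572,365.90 ÷ $2,718,865.90 = 2.0495.
%ΔEBIT = DOL × %ΔSales = 2.0495 × +7.8% = +16.0%.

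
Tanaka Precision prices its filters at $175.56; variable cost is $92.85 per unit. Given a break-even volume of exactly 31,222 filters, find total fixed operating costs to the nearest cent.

$2,582,371.62

Contribution margin per unit = $175.56 − $92.85 = $82.71.
Fixed costs = break-even units × CM = 31,222 × $82.71 = $2,582,371.62.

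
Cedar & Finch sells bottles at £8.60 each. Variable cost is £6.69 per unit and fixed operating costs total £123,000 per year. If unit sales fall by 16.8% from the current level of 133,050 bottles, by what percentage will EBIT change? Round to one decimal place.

Total contribution margin = 133,050 × £1.91 = £254,125.50.
EBIT = £254,125.50 − £123,000 = £131,125.50.
So DOL = total CM / EBIT = £254,125.50 / £131,125.50 = 1.9380.
%ΔEBIT = DOL × %ΔSales = 1.9380 × -16.8% = -32.6%.

-32.6%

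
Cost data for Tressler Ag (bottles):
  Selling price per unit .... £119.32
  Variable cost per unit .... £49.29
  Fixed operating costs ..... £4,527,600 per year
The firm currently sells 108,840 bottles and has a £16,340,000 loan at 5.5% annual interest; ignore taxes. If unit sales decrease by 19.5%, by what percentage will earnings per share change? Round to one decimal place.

-67.7%

Contribution at this volume is 108,840 × £70.03 = £7,622,065.20.
EBIT = £7,622,065.20 − £4,527,600 = £3,094,465.20.
After interest of £898,700.00, pre-tax earnings = £2,195,765.20.
DCL = total CM / (EBIT − I) = £7,622,065.20 / £2,195,765.20 = 3.4713.
EPS therefore changes by 3.4713 × (-19.5%) = -67.7%.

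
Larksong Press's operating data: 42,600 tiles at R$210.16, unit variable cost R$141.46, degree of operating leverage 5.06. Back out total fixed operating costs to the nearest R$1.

Total contribution margin = 42,600 × R$68.70 = R$2,926,620.00.
DOL = contribution / EBIT, so EBIT = R$2,926,620.00 / 5.06 = R$578,383.40.
And FC = contribution − EBIT = R$2,926,620.00 − R$578,383.40 = R$2,348,237.

R$2,348,237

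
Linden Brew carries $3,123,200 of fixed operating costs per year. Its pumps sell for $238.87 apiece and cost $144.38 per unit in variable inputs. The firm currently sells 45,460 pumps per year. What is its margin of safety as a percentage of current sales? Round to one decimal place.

27.3%

Each unit contributes $238.87 − $144.38 = $94.49. Break-even units = $3,123,200 ÷ $94.49 = 33,053.23; break-even revenue = 33,053.23 × $238.87 = $7,895,425.80.
Current sales = 45,460 × $238.87 = $10,859,030.20.
Margin of safety = ($10,859,030.20 − $7,895,425.80) ÷ $10,859,030.20 = 27.3%.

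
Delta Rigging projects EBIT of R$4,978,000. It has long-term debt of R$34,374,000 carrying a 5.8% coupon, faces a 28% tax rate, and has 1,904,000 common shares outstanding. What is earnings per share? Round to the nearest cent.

Pre-tax income = R$4,978,000 − R$1,993,692.00 = R$2,984,308.00.
After tax at 28%: net income = R$2,984,308.00 × 0.72 = R$2,148,701.76.
EPS = R$2,148,701.76 ÷ 1,904,000 = R$1.13.

R$1.13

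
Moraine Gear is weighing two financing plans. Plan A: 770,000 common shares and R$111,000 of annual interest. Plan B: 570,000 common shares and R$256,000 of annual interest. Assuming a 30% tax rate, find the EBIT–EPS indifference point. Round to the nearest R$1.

At indifference, (EBIT − 111,000)(1 − t)/770,000 = (EBIT − 256,000)(1 − t)/570,000.
The (1 − t) factor cancels: (EBIT − 111,000) × 570,000 = (EBIT − 256,000) × 770,000.
EBIT × (770,000 − 570,000) = 256,000 × 770,000 − 111,000 × 570,000 = 133,850,000,000, so EBIT = 133,850,000,000 ÷ 200,000 = 669,250.00.

R$669,250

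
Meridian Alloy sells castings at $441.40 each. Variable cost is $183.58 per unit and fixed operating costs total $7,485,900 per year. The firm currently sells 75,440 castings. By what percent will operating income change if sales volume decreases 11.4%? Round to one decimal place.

At 75,440 units, contribution = 75,440 × $257.82 = $19,449,940.80.
EBIT = $19,449,940.80 − $7,485,900 = $11,964,040.80.
DOL = contribution ÷ EBIT = $19,449,940.80 ÷ $11,964,040.80 = 1.6257.
So EBIT moves 1.6257 × (-11.4%) = -18.5%.

-18.5%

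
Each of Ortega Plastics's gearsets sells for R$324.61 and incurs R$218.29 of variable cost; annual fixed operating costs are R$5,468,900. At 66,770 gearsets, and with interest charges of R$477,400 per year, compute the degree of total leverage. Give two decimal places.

6.16

Contribution at this volume is 66,770 × R$106.32 = R$7,098,986.40.
EBIT = R$7,098,986.40 − R$5,468,900 = R$1,630,086.40. Interest = R$477,400.00, so EBIT − I = R$1,152,686.40.
DCL = contribution ÷ (EBIT − I) = R$7,098,986.40 ÷ R$1,152,686.40 = 6.1586.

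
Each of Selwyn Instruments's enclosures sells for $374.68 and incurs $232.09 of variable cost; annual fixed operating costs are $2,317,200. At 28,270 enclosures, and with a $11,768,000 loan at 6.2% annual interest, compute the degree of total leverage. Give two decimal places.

Total contribution margin = 28,270 × $142.59 = $4,031,019.30.
Operating income = contribution − fixed costs = $4,031,019.30 − $2,317,200 = $1,713,819.30. Interest = $729,616.00, so EBIT − I = $984,203.30.
Degree of total leverage = total CM / (EBIT − interest) = $4,031,019.30 / $984,203.30 = 4.0957.

4.10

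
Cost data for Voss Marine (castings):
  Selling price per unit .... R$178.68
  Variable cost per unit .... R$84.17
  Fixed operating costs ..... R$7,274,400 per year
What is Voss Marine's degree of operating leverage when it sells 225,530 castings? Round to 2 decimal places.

Total contribution margin = 225,530 × R$94.51 = R$21,314,840.30.
Subtracting fixed costs: EBIT = R$21,314,840.30 − R$7,274,400 = R$14,040,440.30.
DOL = contribution ÷ EBIT = R$21,314,840.30 ÷ R$14,040,440.30 = 1.5181.

1.52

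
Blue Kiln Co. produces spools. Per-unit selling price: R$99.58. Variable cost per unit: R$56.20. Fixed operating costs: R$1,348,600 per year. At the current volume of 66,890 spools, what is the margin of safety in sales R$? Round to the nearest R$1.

R$3,565,157

Unit CM = price − variable cost = R$99.58 − R$56.20 = R$43.38. Break-even units = R$1,348,600 ÷ R$43.38 = 31,088.06; break-even revenue = 31,088.06 × R$99.58 = R$3,095,748.92.
Actual sales revenue = 66,890 × R$99.58 = R$6,660,906.20.
Margin of safety = R$6,660,906.20 − R$3,095,748.92 = R$3,565,157.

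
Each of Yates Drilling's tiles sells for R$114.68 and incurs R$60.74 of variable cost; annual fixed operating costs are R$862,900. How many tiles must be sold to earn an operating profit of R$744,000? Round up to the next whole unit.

29,791 tiles

Contribution margin per unit = R$114.68 − R$60.74 = R$53.94.
Units = (FC + target) / CM = (R$862,900 + R$744,000) / R$53.94 = 29,790.51, so 29,791 tiles.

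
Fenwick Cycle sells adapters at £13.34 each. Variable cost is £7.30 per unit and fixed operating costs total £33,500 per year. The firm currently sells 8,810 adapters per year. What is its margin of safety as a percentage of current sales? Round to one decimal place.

37.0%

Contribution margin per unit = £13.34 − £7.30 = £6.04. Break-even units = £33,500 ÷ £6.04 = 5,546.36; break-even revenue = 5,546.36 × £13.34 = £73,988.41.
Current sales = 8,810 × £13.34 = £117,525.40.
Margin of safety = (£117,525.40 − £73,988.41) ÷ £117,525.40 = 37.0%.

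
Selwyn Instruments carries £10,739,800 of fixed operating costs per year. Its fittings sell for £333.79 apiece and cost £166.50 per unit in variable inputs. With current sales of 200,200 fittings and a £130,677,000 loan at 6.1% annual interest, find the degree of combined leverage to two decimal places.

2.27

Total contribution margin = 200,200 × £167.29 = £33,491,458.00.
EBIT = £33,491,458.00 − £10,739,800 = £22,751,658.00. Interest = £7,971,297.00, so EBIT − I = £14,780,361.00.
DCL = contribution ÷ (EBIT − I) = £33,491,458.00 ÷ £14,780,361.00 = 2.2659.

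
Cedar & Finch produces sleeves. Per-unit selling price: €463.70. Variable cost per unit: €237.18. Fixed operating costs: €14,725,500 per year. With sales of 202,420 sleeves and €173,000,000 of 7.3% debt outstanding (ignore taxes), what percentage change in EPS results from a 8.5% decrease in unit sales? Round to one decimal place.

Contribution at this volume is 202,420 × €226.52 = €45,852,178.40.
Subtracting fixed costs: EBIT = €45,852,178.40 − €14,725,500 = €31,126,678.40.
After interest of €12,629,000.00, pre-tax earnings = €18,497,678.40.
Degree of combined leverage = contribution ÷ (EBIT − I) = €45,852,178.40 ÷ €18,497,678.40 = 2.4788.
EPS therefore changes by 2.4788 × (-8.5%) = -21.1%.

-21.1%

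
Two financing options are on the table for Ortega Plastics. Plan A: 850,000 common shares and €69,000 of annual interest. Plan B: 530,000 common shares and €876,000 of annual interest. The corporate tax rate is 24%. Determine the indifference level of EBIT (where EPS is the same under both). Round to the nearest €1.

At indifference, (EBIT − 69,000)(1 − t)/850,000 = (EBIT − 876,000)(1 − t)/530,000.
The (1 − t) factor cancels: (EBIT − 69,000) × 530,000 = (EBIT − 876,000) × 850,000.
Solving, EBIT = (876,000·850,000 − 69,000·530,000) / (850,000 − 530,000) = 708,030,000,000 / 320,000 = 2,212,593.75.

€2,212,594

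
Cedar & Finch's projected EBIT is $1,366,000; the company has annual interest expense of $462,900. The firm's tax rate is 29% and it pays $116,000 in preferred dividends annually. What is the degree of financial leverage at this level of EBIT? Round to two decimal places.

Annual interest charges come to $462,900.00.
Preferred dividends grossed up pre-tax: $116,000 / (1 − 0.29) = $163,380.28.
DFL = EBIT ÷ [EBIT − I − D_p/(1−t)] = $1,366,000 ÷ [$1,366,000 − $462,900.00 − $163,380.28] = $1,366,000 ÷ $739,719.72 = 1.8466.

1.85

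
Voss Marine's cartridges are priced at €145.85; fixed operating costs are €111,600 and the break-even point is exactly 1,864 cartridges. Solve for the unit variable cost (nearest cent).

Contribution per unit must be FC / Q = €111,600 / 1,864 = €59.8712.
Variable cost per unit = €145.85 − €59.8712 = €85.98.

€85.98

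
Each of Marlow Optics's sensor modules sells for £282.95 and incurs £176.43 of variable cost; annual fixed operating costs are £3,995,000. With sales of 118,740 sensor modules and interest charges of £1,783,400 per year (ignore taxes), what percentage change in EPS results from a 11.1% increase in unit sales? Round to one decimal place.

+20.4%

Contribution at this volume is 118,740 × £106.52 = £12,648,184.80.
Subtracting fixed costs: EBIT = £12,648,184.80 − £3,995,000 = £8,653,184.80.
After interest of £1,783,400.00, pre-tax earnings = £6,869,784.80.
Degree of combined leverage = contribution ÷ (EBIT − I) = £12,648,184.80 ÷ £6,869,784.80 = 1.8411.
%ΔEPS = DCL × %ΔSales = 1.8411 × +11.1% = +20.4%.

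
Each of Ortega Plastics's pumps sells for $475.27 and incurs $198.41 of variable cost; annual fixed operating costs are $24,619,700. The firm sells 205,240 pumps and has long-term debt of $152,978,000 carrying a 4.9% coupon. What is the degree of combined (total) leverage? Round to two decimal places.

2.30

Total contribution margin = 205,240 × $276.86 = $56,822,746.40.
EBIT = $56,822,746.40 − $24,619,700 = $32,203,046.40. Interest = $7,495,922.00.
DOL = $56,822,746.40 ÷ $32,203,046.40 = 1.7645; DFL = $32,203,046.40 ÷ $24,707,124.40 = 1.3034.
DCL = DOL × DFL = 1.7645 × 1.3034 = 2.2998.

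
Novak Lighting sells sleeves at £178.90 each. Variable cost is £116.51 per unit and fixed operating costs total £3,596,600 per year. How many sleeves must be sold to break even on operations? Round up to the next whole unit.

Contribution margin per unit = £178.90 − £116.51 = £62.39.
Break-even volume = fixed costs ÷ CM per unit = £3,596,600 ÷ £62.39 = 57,647.06, so 57,648 sleeves.

57,648 sleeves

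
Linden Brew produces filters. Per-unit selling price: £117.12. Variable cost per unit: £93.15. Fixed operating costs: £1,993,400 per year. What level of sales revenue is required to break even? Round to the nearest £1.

Contribution margin per unit = £117.12 − £93.15 = £23.97, a CM ratio of £23.97 ÷ £117.12 = 0.2047.
Break-even sales = FC ÷ CM ratio = £1,993,400 × £117.12 / £23.97 = £9,739,967.

£9,739,967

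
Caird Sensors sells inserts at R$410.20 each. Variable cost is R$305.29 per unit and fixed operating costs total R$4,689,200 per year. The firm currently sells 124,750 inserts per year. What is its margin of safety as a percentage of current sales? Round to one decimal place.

64.2%

Contribution margin per unit = R$410.20 − R$305.29 = R$104.91. Break-even units = R$4,689,200 ÷ R$104.91 = 44,697.36; break-even revenue = 44,697.36 × R$410.20 = R$18,334,856.92.
Actual sales revenue = 124,750 × R$410.20 = R$51,172,450.00.
Margin of safety = (R$51,172,450.00 − R$18,334,856.92) ÷ R$51,172,450.00 = 64.2%.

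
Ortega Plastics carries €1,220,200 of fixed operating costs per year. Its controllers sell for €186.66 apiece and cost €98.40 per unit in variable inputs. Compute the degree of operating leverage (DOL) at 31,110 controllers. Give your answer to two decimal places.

1.80

At 31,110 units, contribution = 31,110 × €88.26 = €2,745,768.60.
Operating income = contribution − fixed costs = €2,745,768.60 − €1,220,200 = €1,525,568.60.
So DOL = total CM / EBIT = €2,745,768.60 / €1,525,568.60 = 1.7998.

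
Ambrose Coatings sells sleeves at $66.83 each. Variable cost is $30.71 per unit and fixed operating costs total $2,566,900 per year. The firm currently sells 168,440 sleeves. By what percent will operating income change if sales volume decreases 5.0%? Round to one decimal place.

-8.6%

Total contribution margin = 168,440 × $36.12 = $6,084,052.80.
Subtracting fixed costs: EBIT = $6,084,052.80 − $2,566,900 = $3,517,152.80.
Degree of operating leverage = $6,084,052.80 / $3,517,152.80 = 1.7298.
%ΔEBIT = DOL × %ΔSales = 1.7298 × -5.0% = -8.6%.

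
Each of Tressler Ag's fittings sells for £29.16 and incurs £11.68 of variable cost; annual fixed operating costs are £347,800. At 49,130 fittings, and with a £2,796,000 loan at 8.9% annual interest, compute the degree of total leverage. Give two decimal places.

3.28

At 49,130 units, contribution = 49,130 × £17.48 = £858,792.40.
EBIT = £858,792.40 − £347,800 = £510,992.40. Interest = £248,844.00.
DOL = £858,792.40 ÷ £510,992.40 = 1.6806; DFL = £510,992.40 ÷ £262,148.40 = 1.9492.
DCL = DOL × DFL = 1.6806 × 1.9492 = 3.2758.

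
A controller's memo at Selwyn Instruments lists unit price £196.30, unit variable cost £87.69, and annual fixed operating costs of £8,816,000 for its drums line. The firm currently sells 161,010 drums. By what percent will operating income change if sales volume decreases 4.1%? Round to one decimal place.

At 161,010 units, contribution = 161,010 × £108.61 = £17,487,296.10.
Subtracting fixed costs: EBIT = £17,487,296.10 − £8,816,000 = £8,671,296.10.
DOL = contribution ÷ EBIT = £17,487,296.10 ÷ £8,671,296.10 = 2.0167.
Operating income changes by 2.0167 × -4.1% = -8.3%.

-8.3%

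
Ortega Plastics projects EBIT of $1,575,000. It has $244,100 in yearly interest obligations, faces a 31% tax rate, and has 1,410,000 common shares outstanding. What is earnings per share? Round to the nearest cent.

Pre-tax income = $1,575,000 − $244,100.00 = $1,330,900.00.
After tax at 31%: net income = $1,330,900.00 × 0.69 = $918,321.00.
EPS = $918,321.00 ÷ 1,410,000 = $0.65.

$0.65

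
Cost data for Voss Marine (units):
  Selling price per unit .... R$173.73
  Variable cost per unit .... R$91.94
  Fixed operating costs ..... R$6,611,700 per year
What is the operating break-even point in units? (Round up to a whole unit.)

Unit CM = price − variable cost = R$173.73 − R$91.94 = R$81.79.
Break-even Q = R$6,611,700 / R$81.79 = 80,837.51 → 80,838 units.

80,838 units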